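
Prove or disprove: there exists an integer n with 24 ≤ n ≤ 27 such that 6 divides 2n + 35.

For n = 24, 25, 26, 27 the values of 2n + 35 modulo 6 are 5, 1, 3, 5 respectively.
None is 0, so 6 never divides 2n + 35 on this range.

No, no such integer n in that range exists.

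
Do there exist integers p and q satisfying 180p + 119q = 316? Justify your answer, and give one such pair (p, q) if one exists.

180 and 119 are coprime, so 180p + 119q ranges over all of ℤ.
Dividing repeatedly: 180 = 1·119 + 61, 119 = 1·61 + 58, 61 = 1·58 + 3, 58 = 19·3 + 1, 3 = 3·1 + 0.
Unwinding: 1 = 58 − 19·3 = 58 − 19·(61 − 1·58) = −19·61 + 20·58 = −19·61 + 20·(119 − 1·61) = 20·119 − 39·61 = 20·119 − 39·(180 − 1·119) = −39·180 + 59·119, i.e. 180·(-39) + 119·59 = 1.
Times 316: 180·(-12324) + 119·18644 = 316, so (-12324, 18644) solves it.
The general solution is p = -12324 + 119k, q = 18644 − 180k; taking k = 104 gives the smaller pair p = 52, q = -76.
Check: 180·52 + 119·(-76) = 9360 − 9044 = 316. ✓

p = 52, q = -76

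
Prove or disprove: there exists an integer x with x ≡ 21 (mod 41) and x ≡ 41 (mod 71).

Since 41 and 71 share no common factor, CRT says the pair of congruences has a solution (unique mod 2911).
Write x = 21 + 41t and require 21 + 41t ≡ 41 (mod 71), i.e. 41t ≡ 20 (mod 71).
Invert 41 mod 71 by the Euclidean algorithm: 71 = 1·41 + 30, 41 = 1·30 + 11, 30 = 2·11 + 8, 11 = 1·8 + 3, 8 = 2·3 + 2, 3 = 1·2 + 1, 2 = 2·1 + 0; back-substituting, 1 = 3 − 1·2 = 3 − (8 − 2·3) = −8 + 3·3 = −8 + 3·(11 − 1·8) = 3·11 − 4·8 = 3·11 − 4·(30 − 2·11) = −4·30 + 11·11 = −4·30 + 11·(41 − 1·30) = 11·41 − 15·30 = 11·41 − 15·(71 − 1·41) = −15·71 + 26·41. Hence 41·26 ≡ 1, so 41⁻¹ ≡ 26 (mod 71).
Therefore t ≡ 26·20 = 520 ≡ 23 (mod 71).
Taking t = 23 gives x = 21 + 41·23 = 964.
Verify: 964 = 23·41 + 21 and 964 = 13·71 + 41. ✓

x = 964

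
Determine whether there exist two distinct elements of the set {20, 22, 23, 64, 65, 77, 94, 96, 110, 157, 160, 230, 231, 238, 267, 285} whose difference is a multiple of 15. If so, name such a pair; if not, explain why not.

Both 20 and 65 leave remainder 5 on division by 15; their difference 45 = 3·15 is a multiple of 15.

Yes: 20 and 65.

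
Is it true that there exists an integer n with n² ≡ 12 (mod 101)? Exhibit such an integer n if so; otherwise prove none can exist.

No, no such integer exists.

101 is prime, so by Euler's criterion 12 is a square mod 101 iff 12^((101−1)/2) = 12^50 ≡ 1 (mod 101).
Squaring successively (mod 101): 12^2 = 144 ≡ 43; 12^4 ≡ 43² = 1849 ≡ 31; 12^8 ≡ 31² = 961 ≡ 52; 12^16 ≡ 52² = 2704 ≡ 78; 12^32 ≡ 78² = 6084 ≡ 24.
Since 50 = 32 + 16 + 2, 12^50 ≡ 24 · 78 · 43; multiplying out mod 101: 24·78 = 1872 ≡ 54, then 54·43 = 2322 ≡ 100. Thus 12^50 ≡ 100 ≡ −1 (mod 101).
The value −1 means 12 is a non-residue modulo 101, so n² ≡ 12 (mod 101) is impossible.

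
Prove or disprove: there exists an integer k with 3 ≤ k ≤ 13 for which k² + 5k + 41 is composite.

k = 5

At k = 5: 5² + 5·5 + 41 = 91 = 7·13, which is composite.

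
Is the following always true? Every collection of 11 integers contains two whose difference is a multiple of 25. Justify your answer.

No; for instance {100, 101, 102, 103, 104, 105, 106, 107, 108, 109, 110} is a counterexample.

Consider the 11 integers 100, 101, …, 110. They lie in distinct residue classes modulo 25, since 11 ≤ 25.
The differences between them range over 1, …, 10, none of which is divisible by 25.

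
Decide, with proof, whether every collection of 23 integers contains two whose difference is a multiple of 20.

Partition the integers by their residue mod 20; there are 20 classes.
Placing 23 integers into 20 classes, some class receives at least two — say a and b.
Their difference a − b is then a multiple of 20.

Yes.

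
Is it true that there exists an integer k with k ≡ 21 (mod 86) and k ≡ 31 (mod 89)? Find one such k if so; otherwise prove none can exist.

k = 4837

Since 86 and 89 share no common factor, CRT says the pair of congruences has a solution (unique mod 7654).
Any solution of the first congruence is k = 21 + 86t; substituting into the second, 86t ≡ 31 − 21 ≡ 10 (mod 89).
Note 86·59 = 5074 ≡ 1 (mod 89) (as 5074 − 1 = 57·89), so 86⁻¹ ≡ 59.
Therefore t ≡ 59·10 = 590 ≡ 56 (mod 89).
Taking t = 56 gives k = 21 + 86·56 = 4837.
Check: 4837 mod 86 = 21, 4837 mod 89 = 31. ✓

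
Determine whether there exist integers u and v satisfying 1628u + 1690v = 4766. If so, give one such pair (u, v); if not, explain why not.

u = 332, v = -317

gcd(1628, 1690) = 2, and 2 divides 4766, so integer solutions exist.
Dividing through by 2 reduces the equation to 814u + 845v = 2383.
Run the Euclidean algorithm on 845 and 814: 845 = 1·814 + 31, 814 = 26·31 + 8, 31 = 3·8 + 7, 8 = 1·7 + 1, 7 = 7·1 + 0.
Back-substituting, 1 = 8 − 1·7 = 8 − (31 − 3·8) = −31 + 4·8 = −31 + 4·(814 − 26·31) = 4·814 − 105·31 = 4·814 − 105·(845 − 1·814) = −105·845 + 109·814; that is, 814·109 + 845·(-105) = 1.
Scaling by 2383 gives the particular solution (u, v) = (259747, -250215).
Subtracting 307·845 from u and adding 307·814 to v gives the tidier solution (332, -317).
Check: 1628·332 + 1690·(-317) = 540496 − 535730 = 4766. ✓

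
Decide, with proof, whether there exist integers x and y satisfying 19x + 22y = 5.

19 and 22 are coprime, so 19x + 22y ranges over all of ℤ.
Euclidean algorithm: 22 = 1·19 + 3, 19 = 6·3 + 1, 3 = 3·1 + 0.
Working back up the chain: 1 = 19 − 6·3 = 19 − 6·(22 − 1·19) = −6·22 + 7·19. So 19·7 + 22·(-6) = 1.
Times 5: 19·35 + 22·(-30) = 5, so (35, -30) solves it.
The general solution is x = 35 + 22k, y = -30 − 19k; taking k = -1 gives the smaller pair x = 13, y = -11.
Indeed 19·13 + 22·(-11) = 247 − 242 = 5.

x = 13, y = -11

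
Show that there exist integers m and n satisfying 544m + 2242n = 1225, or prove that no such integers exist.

Any value of 544m + 2242n is a multiple of gcd(544, 2242) = 2.
However 1225 leaves remainder 1 on division by 2.
Hence no integers m, n satisfy the equation.

There are no such integers.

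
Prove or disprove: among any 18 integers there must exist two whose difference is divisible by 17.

Yes, this is always true.

There are exactly 17 possible remainders on division by 17.
Placing 18 integers into 17 classes, some class receives at least two — say a and b.
Then a ≡ b (mod 17), i.e. 17 ∣ (a − b).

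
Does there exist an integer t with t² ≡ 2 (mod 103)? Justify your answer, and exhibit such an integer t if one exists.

t = 65 works: 65² = 4225, and 4225 − 2 = 4223 = 41·103.

t = 65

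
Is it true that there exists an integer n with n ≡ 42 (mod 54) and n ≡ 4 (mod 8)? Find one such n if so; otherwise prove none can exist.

gcd(54, 8) = 2. A simultaneous solution exists iff 42 ≡ 4 (mod 2); here 42 mod 2 = 0 = 4 mod 2, so it does.
Step through n = 42, 42 + 54, 42 + 2·54, …: the values 42, 96, 150, 204 reduce mod 8 to 2, 0, 6, 4. The value 204 hits 4.
Indeed 204 ≡ 42 (mod 54) and 204 ≡ 4 (mod 8).

n = 204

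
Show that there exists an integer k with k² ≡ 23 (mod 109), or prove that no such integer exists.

109 is prime, so by Euler's criterion 23 is a square mod 109 iff 23^((109−1)/2) = 23^54 ≡ 1 (mod 109).
Squaring successively (mod 109): 23^2 = 529 ≡ 93; 23^4 ≡ 93² = 8649 ≡ 38; 23^8 ≡ 38² = 1444 ≡ 27; 23^16 ≡ 27² = 729 ≡ 75; 23^32 ≡ 75² = 5625 ≡ 66.
Since 54 = 32 + 16 + 4 + 2, 23^54 ≡ 66 · 75 · 38 · 93; multiplying out mod 109: 66·75 = 4950 ≡ 45, then 45·38 = 1710 ≡ 75, then 75·93 = 6975 ≡ 108. Thus 23^54 ≡ 108 ≡ −1 (mod 109).
The value −1 means 23 is a non-residue modulo 109, so k² ≡ 23 (mod 109) is impossible.

There is no such integer.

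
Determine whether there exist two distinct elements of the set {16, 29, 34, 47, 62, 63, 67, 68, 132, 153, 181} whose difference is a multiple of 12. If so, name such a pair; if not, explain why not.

Two integers differ by a multiple of 12 exactly when they have the same residue mod 12. The residues are 16↦4, 29↦5, 34↦10, 47↦11, 62↦2, 63↦3, 67↦7, 68↦8, 132↦0, 153↦9, 181↦1.
All 11 residues are distinct, so no two elements differ by a multiple of 12.

There is no such pair.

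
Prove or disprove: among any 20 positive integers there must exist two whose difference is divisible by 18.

True.

Partition the integers by their residue mod 18; there are 18 classes.
With 20 integers and only 18 classes, the pigeonhole principle forces two of them, say a and b, into the same class.
Then a ≡ b (mod 18), i.e. 18 ∣ (a − b).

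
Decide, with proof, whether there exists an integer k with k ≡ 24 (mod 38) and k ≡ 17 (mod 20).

No such integer exists.

Both moduli are multiples of 2 = gcd(38, 20), so any solution would satisfy k ≡ 24 and k ≡ 17 modulo 2 simultaneously.
But 24 mod 2 = 0 while 17 mod 2 = 1, a contradiction.
Therefore no such k exists.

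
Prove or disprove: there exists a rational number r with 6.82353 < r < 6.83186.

r = 157/23

Look for a denominator N such that an integer falls strictly between N·6.82353 and N·6.83186. N = 23 works: 23·6.82353 = 156.94119 < 157 < 157.13278 = 23·6.83186.
Dividing back, 6.82353 < 157/23 < 6.83186, and 157/23 is rational.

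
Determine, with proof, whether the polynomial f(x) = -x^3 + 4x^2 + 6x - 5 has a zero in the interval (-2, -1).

f(-2) = 7 and f(-1) = -6, which have opposite signs.
As a polynomial, f is continuous on every closed interval.
By the Intermediate Value Theorem f must vanish at some point of (-2, -1).

Yes, f has a root in the interval.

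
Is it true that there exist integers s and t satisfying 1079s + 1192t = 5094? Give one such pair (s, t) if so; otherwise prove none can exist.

1079 and 1192 are coprime, so 1079s + 1192t ranges over all of ℤ.
Dividing repeatedly: 1192 = 1·1079 + 113, 1079 = 9·113 + 62, 113 = 1·62 + 51, 62 = 1·51 + 11, 51 = 4·11 + 7, 11 = 1·7 + 4, 7 = 1·4 + 3, 4 = 1·3 + 1, 3 = 3·1 + 0.
Back-substituting, 1 = 4 − 1·3 = 4 − (7 − 1·4) = −7 + 2·4 = −7 + 2·(11 − 1·7) = 2·11 − 3·7 = 2·11 − 3·(51 − 4·11) = −3·51 + 14·11 = −3·51 + 14·(62 − 1·51) = 14·62 − 17·51 = 14·62 − 17·(113 − 1·62) = −17·113 + 31·62 = −17·113 + 31·(1079 − 9·113) = 31·1079 − 296·113 = 31·1079 − 296·(1192 − 1·1079) = −296·1192 + 327·1079; that is, 1079·327 + 1192·(-296) = 1.
Multiplying through by 5094: s = 327·5094 = 1665738, t = (-296)·5094 = -1507824 is a solution.
The general solution is s = 1665738 + 1192k, t = -1507824 − 1079k; taking k = -1397 gives the smaller pair s = 514, t = -461.
Indeed 1079·514 + 1192·(-461) = 554606 − 549512 = 5094.

s = 514, t = -461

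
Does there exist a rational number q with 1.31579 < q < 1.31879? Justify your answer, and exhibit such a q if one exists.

Look for a denominator N such that an integer falls strictly between N·1.31579 and N·1.31879. N = 22 works: 22·1.31579 = 28.94738 < 29 < 29.01338 = 22·1.31879.
Dividing back, 1.31579 < 29/22 < 1.31879, and 29/22 is rational.

q = 29/22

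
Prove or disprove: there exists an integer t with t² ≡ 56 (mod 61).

t = 42

t = 42 works: 42² = 1764, and 1764 − 56 = 1708 = 28·61.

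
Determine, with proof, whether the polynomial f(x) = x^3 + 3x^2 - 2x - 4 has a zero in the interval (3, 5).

f(3) = 44 and f(5) = 186, both positive, so a sign-change argument is unavailable; we show f keeps this sign on the whole interval.
Substitute x = 3 + u, where 0 < u < 2 on the interval. Expanding, f(3 + u) = u^3 + 12u^2 + 43u + 44.
All 4 nonzero coefficients of this polynomial in u are positive; hence for u > 0 the value is a sum of positive terms (the constant 44 among them).
So f is strictly positive on (3, 5); no root exists in the interval.

No.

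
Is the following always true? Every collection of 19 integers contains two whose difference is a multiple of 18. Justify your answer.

Each integer lies in one of the 18 residue classes modulo 18.
Placing 19 integers into 18 classes, some class receives at least two — say a and b.
Then a ≡ b (mod 18), i.e. 18 ∣ (a − b).

True.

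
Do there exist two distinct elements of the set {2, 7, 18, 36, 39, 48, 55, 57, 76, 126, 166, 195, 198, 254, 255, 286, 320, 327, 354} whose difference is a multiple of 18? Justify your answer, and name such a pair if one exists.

Reduce each element mod 18: 2↦2, 7↦7, 18↦0, 36↦0, 39↦3, 48↦12, 55↦1, 57↦3, 76↦4, 126↦0, 166↦4, 195↦15, 198↦0, 254↦2, 255↦3, 286↦16, 320↦14, 327↦3, 354↦12. The residue 2 repeats (at 2 and 254), and 254 − 2 = 252 = 14·18.

2 and 254 are such a pair.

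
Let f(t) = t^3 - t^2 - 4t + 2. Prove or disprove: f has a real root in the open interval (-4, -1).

Such a root exists.

f(-4) = -62 and f(-1) = 4, which have opposite signs.
As a polynomial, f is continuous on every closed interval.
By the Intermediate Value Theorem f must vanish at some point of (-4, -1).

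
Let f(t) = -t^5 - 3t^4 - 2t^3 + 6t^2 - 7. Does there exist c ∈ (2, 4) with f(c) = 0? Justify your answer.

No.

The endpoint values f(2) = -79 and f(4) = -1831 are both negative. Claim: f(t) < 0 for every t in (2, 4).
Substitute t = 2 + u, where 0 < u < 2 on the interval. Expanding, f(2 + u) = -u^5 - 13u^4 - 66u^3 - 158u^2 - 176u - 79.
All 6 nonzero coefficients of this polynomial in u are negative; hence for u > 0 the value is a sum of negative terms (the constant -79 among them).
Therefore f(t) < 0 throughout (2, 4), and f has no zero there.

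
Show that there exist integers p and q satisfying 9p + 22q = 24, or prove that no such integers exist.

p = 10, q = -3

9 and 22 are coprime, so 9p + 22q ranges over all of ℤ.
Run the Euclidean algorithm on 22 and 9: 22 = 2·9 + 4, 9 = 2·4 + 1, 4 = 4·1 + 0.
Back-substituting, 1 = 9 − 2·4 = 9 − 2·(22 − 2·9) = −2·22 + 5·9; that is, 9·5 + 22·(-2) = 1.
Scaling by 24 gives the particular solution (p, q) = (120, -48).
The general solution is p = 120 + 22k, q = -48 − 9k; taking k = -5 gives the smaller pair p = 10, q = -3.
Indeed 9·10 + 22·(-3) = 90 − 66 = 24.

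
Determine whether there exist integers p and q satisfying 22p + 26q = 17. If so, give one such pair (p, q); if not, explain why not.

No, no such integers exist.

Any value of 22p + 26q is a multiple of gcd(22, 26) = 2.
But 17 is not a multiple of 2 (it leaves remainder 1).
Therefore 22p + 26q = 17 has no solution in integers.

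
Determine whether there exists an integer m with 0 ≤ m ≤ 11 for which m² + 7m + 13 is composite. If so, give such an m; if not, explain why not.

At m = 10: 10² + 7·10 + 13 = 183 = 3·61, which is composite.

m = 10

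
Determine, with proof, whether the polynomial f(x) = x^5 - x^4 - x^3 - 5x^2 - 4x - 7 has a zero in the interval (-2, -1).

The endpoint values f(-2) = -59 and f(-1) = -9 are both negative. Claim: f(x) < 0 for every x in (-2, -1).
Shift to the endpoint -1: with x = -1 − u (0 < u < 1), one computes f(-1 − u) = -u^5 - 6u^4 - 13u^3 - 18u^2 - 12u - 9.
The nonzero coefficients here are all negative, so for u > 0 every term is negative (or zero), and the constant term -9 is strictly negative.
Therefore f(x) < 0 throughout (-2, -1), and f has no zero there.

No.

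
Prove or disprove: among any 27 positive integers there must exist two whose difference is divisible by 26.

True.

There are exactly 26 possible remainders on division by 26.
Since 27 > 26, two of the 27 integers must share a residue class by the pigeonhole principle; call them a and b.
Equal remainders mean a − b ≡ 0 (mod 26), so 26 divides their difference.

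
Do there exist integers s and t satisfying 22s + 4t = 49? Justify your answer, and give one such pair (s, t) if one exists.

Any value of 22s + 4t is a multiple of gcd(22, 4) = 2.
But 49 is not a multiple of 2 (it leaves remainder 1).
So the equation is unsolvable over ℤ.

No, no such integers exist.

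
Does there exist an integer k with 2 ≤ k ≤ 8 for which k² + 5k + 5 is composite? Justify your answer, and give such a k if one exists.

k = 5

At k = 5: 5² + 5·5 + 5 = 55 = 5·11, which is composite.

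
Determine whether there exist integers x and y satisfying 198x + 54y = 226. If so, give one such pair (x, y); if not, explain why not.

Any value of 198x + 54y is a multiple of gcd(198, 54) = 18.
But 226 = 18·12 + 10, so 18 ∤ 226.
Hence no integers x, y satisfy the equation.

No, no such integers exist.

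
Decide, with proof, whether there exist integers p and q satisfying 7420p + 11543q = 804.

Any value of 7420p + 11543q is a multiple of gcd(7420, 11543) = 7.
But 804 = 7·114 + 6, so 7 ∤ 804.
So the equation is unsolvable over ℤ.

There are no such integers.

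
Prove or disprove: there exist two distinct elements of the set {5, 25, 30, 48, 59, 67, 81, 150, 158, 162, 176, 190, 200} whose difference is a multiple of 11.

25 mod 11 = 3 and 190 mod 11 = 3, so 190 − 25 = 165 = 15·11.

The pair (25, 190) works.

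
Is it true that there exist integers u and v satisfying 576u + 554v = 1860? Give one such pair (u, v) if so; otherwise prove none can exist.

u = 9, v = -6

gcd(576, 554) = 2, and 2 divides 1860, so integer solutions exist.
Dividing through by 2 reduces the equation to 288u + 277v = 930.
Run the Euclidean algorithm on 288 and 277: 288 = 1·277 + 11, 277 = 25·11 + 2, 11 = 5·2 + 1, 2 = 2·1 + 0.
Working back up the chain: 1 = 11 − 5·2 = 11 − 5·(277 − 25·11) = −5·277 + 126·11 = −5·277 + 126·(288 − 1·277) = 126·288 − 131·277. So 288·126 + 277·(-131) = 1.
Multiplying through by 930: u = 126·930 = 117180, v = (-131)·930 = -121830 is a solution.
The general solution is u = 117180 + 277k, v = -121830 − 288k; taking k = -423 gives the smaller pair u = 9, v = -6.
Indeed 576·9 + 554·(-6) = 5184 − 3324 = 1860.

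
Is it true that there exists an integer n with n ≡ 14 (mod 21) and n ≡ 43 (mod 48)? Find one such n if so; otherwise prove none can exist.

Both moduli are multiples of 3 = gcd(21, 48), so any solution would satisfy n ≡ 14 and n ≡ 43 modulo 3 simultaneously.
These are incompatible: 14 − 43 = -29 is not divisible by 3.
Therefore no such n exists.

No, no such integer exists.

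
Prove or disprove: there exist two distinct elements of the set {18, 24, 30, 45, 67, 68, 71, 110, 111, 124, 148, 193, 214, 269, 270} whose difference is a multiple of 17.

No, no such pair exists.

Two integers differ by a multiple of 17 exactly when they have the same residue mod 17. The residues are 18↦1, 24↦7, 30↦13, 45↦11, 67↦16, 68↦0, 71↦3, 110↦8, 111↦9, 124↦5, 148↦12, 193↦6, 214↦10, 269↦14, 270↦15.
All 15 residues are distinct, so no two elements differ by a multiple of 17.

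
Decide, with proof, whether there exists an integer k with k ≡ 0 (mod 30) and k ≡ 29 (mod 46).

Both moduli are multiples of 2 = gcd(30, 46), so any solution would satisfy k ≡ 0 and k ≡ 29 modulo 2 simultaneously.
However 0 ≡ 0 and 29 ≡ 1 (mod 2), and 0 ≠ 1.
Hence the system has no solution.

There is no such integer.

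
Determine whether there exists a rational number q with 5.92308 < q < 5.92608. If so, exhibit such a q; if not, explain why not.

q = 160/27

Scale by 27: the interval becomes (159.92316, 160.00416), which contains the integer 160.
Dividing back, 5.92308 < 160/27 < 5.92608, and 160/27 is rational.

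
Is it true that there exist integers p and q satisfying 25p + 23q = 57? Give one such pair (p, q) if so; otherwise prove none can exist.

p = 17, q = -16

Since gcd(25, 23) = 1, every integer is an integer combination of 25 and 23.
Dividing repeatedly: 25 = 1·23 + 2, 23 = 11·2 + 1, 2 = 2·1 + 0.
Back-substituting, 1 = 23 − 11·2 = 23 − 11·(25 − 1·23) = −11·25 + 12·23; that is, 25·(-11) + 23·12 = 1.
Times 57: 25·(-627) + 23·684 = 57, so (-627, 684) solves it.
The general solution is p = -627 + 23k, q = 684 − 25k; taking k = 28 gives the smaller pair p = 17, q = -16.
Check: 25·17 + 23·(-16) = 425 − 368 = 57. ✓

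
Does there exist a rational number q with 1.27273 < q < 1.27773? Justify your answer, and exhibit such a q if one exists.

Look for a denominator N such that an integer falls strictly between N·1.27273 and N·1.27773. N = 29 works: 29·1.27273 = 36.90917 < 37 < 37.05417 = 29·1.27773.
Dividing back, 1.27273 < 37/29 < 1.27773, and 37/29 is rational.

q = 37/29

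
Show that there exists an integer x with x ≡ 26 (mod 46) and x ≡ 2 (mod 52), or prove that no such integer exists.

x = 210

Here gcd(46, 52) = 2, and both 26 and 2 leave remainder 0 mod 2, so the system is consistent.
The integers ≡ 26 (mod 46) are 26, 72, 118, 164, 210, …; their remainders mod 52 are 26, 20, 14, 8, 2, so x = 210 is the first that is ≡ 2 (mod 52).
Indeed 210 ≡ 26 (mod 46) and 210 ≡ 2 (mod 52).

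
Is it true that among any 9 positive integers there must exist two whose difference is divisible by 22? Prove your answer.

Consider the 9 integers 95, 96, …, 103. They lie in distinct residue classes modulo 22, since 9 ≤ 22.
The differences between them range over 1, …, 8, none of which is divisible by 22.

No; for instance {95, 96, 97, 98, 99, 100, 101, 102, 103} is a counterexample.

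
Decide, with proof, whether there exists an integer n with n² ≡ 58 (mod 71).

Take n = 49. Then 49² = 2401 = 33·71 + 58, so 49² ≡ 58 (mod 71).

n = 49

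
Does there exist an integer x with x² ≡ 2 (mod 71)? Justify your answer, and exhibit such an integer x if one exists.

x = 12

Take x = 12. Then 12² = 144 = 2·71 + 2, so 12² ≡ 2 (mod 71).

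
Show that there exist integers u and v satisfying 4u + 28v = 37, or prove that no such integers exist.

No such integers exist.

Both 4 and 28 are divisible by gcd(4, 28) = 4, hence so is any combination 4u + 28v.
But 37 is not a multiple of 4 (it leaves remainder 1).
Hence no integers u, v satisfy the equation.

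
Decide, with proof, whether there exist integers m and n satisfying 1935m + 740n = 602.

Both 1935 and 740 are divisible by gcd(1935, 740) = 5, hence so is any combination 1935m + 740n.
However 602 leaves remainder 2 on division by 5.
Therefore 1935m + 740n = 602 has no solution in integers.

No such integers exist.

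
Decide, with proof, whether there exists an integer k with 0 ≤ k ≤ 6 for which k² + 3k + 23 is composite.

k = 6

At k = 6: 6² + 3·6 + 23 = 77 = 7·11, which is composite.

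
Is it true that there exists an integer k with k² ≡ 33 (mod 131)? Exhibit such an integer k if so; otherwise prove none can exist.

k = 65

Take k = 65. Then 65² = 4225 = 32·131 + 33, so 65² ≡ 33 (mod 131).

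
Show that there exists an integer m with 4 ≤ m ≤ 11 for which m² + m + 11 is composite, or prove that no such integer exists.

At m = 10: 10² + 10 + 11 = 121 = 11·11, which is composite.

m = 10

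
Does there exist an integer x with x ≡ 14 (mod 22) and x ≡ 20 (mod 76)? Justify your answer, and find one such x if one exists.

x = 476

gcd(22, 76) = 2. A simultaneous solution exists iff 14 ≡ 20 (mod 2); here 14 mod 2 = 0 = 20 mod 2, so it does.
Write x = 14 + 22t. Then 22t ≡ 20 − 14 ≡ 6 (mod 76); dividing through by 2 gives 11t ≡ 3 (mod 38).
To invert 11 modulo 38: 38 = 3·11 + 5, 11 = 2·5 + 1, 5 = 5·1 + 0, and unwinding, 1 = 11 − 2·5 = 11 − 2·(38 − 3·11) = −2·38 + 7·11. Thus 11⁻¹ ≡ 7 (mod 38).
Multiplying by 7: t ≡ 7·3 = 21 (mod 38).
Then x = 14 + 22·21 = 476.
Verify: 476 = 21·22 + 14 and 476 = 6·76 + 20. ✓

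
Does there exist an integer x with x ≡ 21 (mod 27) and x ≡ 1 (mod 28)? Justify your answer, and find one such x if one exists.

gcd(27, 28) = 1, so the Chinese Remainder Theorem guarantees exactly one residue class mod 756 satisfying both.
Any solution of the first congruence is x = 21 + 27t; substituting into the second, 27t ≡ 1 − 21 ≡ 8 (mod 28).
To invert 27 modulo 28: 28 = 1·27 + 1, 27 = 27·1 + 0, and unwinding, 1 = 28 − 1·27. Thus 27⁻¹ ≡ -1 ≡ 27 (mod 28).
Multiplying by 27: t ≡ 27·8 = 216 ≡ 20 (mod 28).
Taking t = 20 gives x = 21 + 27·20 = 561.
Indeed 561 ≡ 21 (mod 27) and 561 ≡ 1 (mod 28).

x = 561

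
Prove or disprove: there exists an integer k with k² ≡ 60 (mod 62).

No, no such integer exists.

The prime 31 divides 62, so k² ≡ 60 (mod 62) would force k² ≡ 60 ≡ 29 (mod 31).
Apply Euler's criterion with the prime 31: 29 is a quadratic residue iff 29^15 ≡ 1 (mod 31), and a non-residue iff it is ≡ −1.
Repeated squaring mod 31: 29^2 = 841 ≡ 4; 29^4 ≡ 4² = 16 ≡ 16; 29^8 ≡ 16² = 256 ≡ 8.
Since 15 = 8 + 4 + 2 + 1, 29^15 ≡ 8 · 16 · 4 · 29; multiplying out mod 31: 8·16 = 128 ≡ 4, then 4·4 = 16 ≡ 16, then 16·29 = 464 ≡ 30. Thus 29^15 ≡ 30 ≡ −1 (mod 31).
By Euler's criterion 29 is a quadratic non-residue mod 31: no k satisfies k² ≡ 29 (mod 31).
So 29 is not a square mod 31, and hence 60 is not a square mod 62.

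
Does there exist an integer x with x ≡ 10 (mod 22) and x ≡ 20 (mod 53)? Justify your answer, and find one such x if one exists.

The moduli 22 and 53 are coprime, so by the Chinese Remainder Theorem a unique solution modulo 1166 exists.
Write x = 10 + 22t and require 10 + 22t ≡ 20 (mod 53), i.e. 22t ≡ 10 (mod 53).
Since 22·41 = 902 = 17·53 + 1, the inverse of 22 mod 53 is 41.
Multiplying by 41: t ≡ 41·10 = 410 ≡ 39 (mod 53).
With t = 39: x = 10 + 22·39 = 868.
Check: 868 mod 22 = 10, 868 mod 53 = 20. ✓

x = 868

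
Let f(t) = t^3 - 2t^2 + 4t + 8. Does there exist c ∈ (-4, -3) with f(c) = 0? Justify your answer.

Evaluate at the endpoints: f(-4) = -104, f(-3) = -49 — same sign (negative).
The derivative f'(t) = 3t^2 - 4t + 4 is a quadratic with discriminant (-4)² − 4·3·4 = -32 < 0; it never vanishes, so it is always positive (sign of the leading coefficient).
So f is strictly increasing; between -4 and -3 its values lie between f(-4) = -104 and f(-3) = -49, all negative. Therefore f has no root in (-4, -3).

No.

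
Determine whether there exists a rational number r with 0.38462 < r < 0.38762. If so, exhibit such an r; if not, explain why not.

Scale by 31: the interval becomes (11.92322, 12.01622), which contains the integer 12.
So r = 12/31 works: it is a ratio of integers, and dividing 31·0.38462 < 12 < 31·0.38762 through by 31 gives 0.38462 < 12/31 < 0.38762.

r = 12/31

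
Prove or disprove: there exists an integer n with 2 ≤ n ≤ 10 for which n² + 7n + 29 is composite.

The values for n = 2, 3, …, 10 are 47, 59, 73, 89, 107, 127, 149, 173, 199, and each of these is prime.
So no value in the range makes the expression composite.

There is no such integer n in that range.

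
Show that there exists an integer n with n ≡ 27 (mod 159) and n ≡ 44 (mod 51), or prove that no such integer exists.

No, no such integer exists.

Both moduli are multiples of 3 = gcd(159, 51), so any solution would satisfy n ≡ 27 and n ≡ 44 modulo 3 simultaneously.
These are incompatible: 27 − 44 = -17 is not divisible by 3.
Hence the system has no solution.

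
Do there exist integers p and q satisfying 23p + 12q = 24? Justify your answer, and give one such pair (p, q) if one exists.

23 and 12 are coprime, so 23p + 12q ranges over all of ℤ.
Run the Euclidean algorithm on 23 and 12: 23 = 1·12 + 11, 12 = 1·11 + 1, 11 = 11·1 + 0.
Back-substituting, 1 = 12 − 1·11 = 12 − (23 − 1·12) = −23 + 2·12; that is, 23·(-1) + 12·2 = 1.
Multiplying through by 24: p = (-1)·24 = -24, q = 2·24 = 48 is a solution.
The general solution is p = -24 + 12k, q = 48 − 23k; taking k = 2 gives the smaller pair p = 0, q = 2.
Check: 23·0 + 12·2 = 0 + 24 = 24. ✓

p = 0, q = 2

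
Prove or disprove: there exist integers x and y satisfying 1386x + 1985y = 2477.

x = 937, y = -653

1386 and 1985 are coprime, so 1386x + 1985y ranges over all of ℤ.
Run the Euclidean algorithm on 1985 and 1386: 1985 = 1·1386 + 599, 1386 = 2·599 + 188, 599 = 3·188 + 35, 188 = 5·35 + 13, 35 = 2·13 + 9, 13 = 1·9 + 4, 9 = 2·4 + 1, 4 = 4·1 + 0.
Working back up the chain: 1 = 9 − 2·4 = 9 − 2·(13 − 1·9) = −2·13 + 3·9 = −2·13 + 3·(35 − 2·13) = 3·35 − 8·13 = 3·35 − 8·(188 − 5·35) = −8·188 + 43·35 = −8·188 + 43·(599 − 3·188) = 43·599 − 137·188 = 43·599 − 137·(1386 − 2·599) = −137·1386 + 317·599 = −137·1386 + 317·(1985 − 1·1386) = 317·1985 − 454·1386. So 1386·(-454) + 1985·317 = 1.
Scaling by 2477 gives the particular solution (x, y) = (-1124558, 785209).
Shifting by a multiple of (1985, −1386) keeps it a solution: x = -1124558 + 567·1985 = 937, y = 785209 − 567·1386 = -653.
Indeed 1386·937 + 1985·(-653) = 1298682 − 1296205 = 2477.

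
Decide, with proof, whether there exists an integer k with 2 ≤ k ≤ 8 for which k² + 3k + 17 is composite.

At k = 2: 2² + 3·2 + 17 = 27 = 3·9, which is composite.

k = 2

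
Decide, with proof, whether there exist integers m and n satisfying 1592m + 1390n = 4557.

There are no such integers.

Any value of 1592m + 1390n is a multiple of gcd(1592, 1390) = 2.
But 4557 = 2·2278 + 1, so 2 ∤ 4557.
Therefore 1592m + 1390n = 4557 has no solution in integers.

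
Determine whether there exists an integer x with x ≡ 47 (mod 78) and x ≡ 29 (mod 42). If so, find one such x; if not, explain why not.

gcd(78, 42) = 6. A simultaneous solution exists iff 47 ≡ 29 (mod 6); here 47 mod 6 = 5 = 29 mod 6, so it does.
The integers ≡ 47 (mod 78) are 47, 125, 203, 281, …; their remainders mod 42 are 5, 41, 35, 29, so x = 281 is the first that is ≡ 29 (mod 42).
Check: 281 mod 78 = 47, 281 mod 42 = 29. ✓

x = 281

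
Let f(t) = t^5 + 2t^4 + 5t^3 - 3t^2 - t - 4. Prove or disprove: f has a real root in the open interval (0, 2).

Such a root exists.

f(0) = -4 and f(2) = 86, which have opposite signs.
Since f is a polynomial it is continuous on [0, 2].
By the Intermediate Value Theorem f must vanish at some point of (0, 2).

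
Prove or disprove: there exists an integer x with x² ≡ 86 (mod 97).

x = 38

x = 38 works: 38² = 1444, and 1444 − 86 = 1358 = 14·97.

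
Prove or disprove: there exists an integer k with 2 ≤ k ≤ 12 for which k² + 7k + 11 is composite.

At k = 9: 9² + 7·9 + 11 = 155 = 5·31, which is composite.

k = 9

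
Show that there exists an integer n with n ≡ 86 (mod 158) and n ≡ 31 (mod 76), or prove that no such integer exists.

There is no such integer.

Reduce both congruences modulo 2, which divides 158 and 76: they say n ≡ 86 (mod 2) and n ≡ 31 (mod 2).
However 86 ≡ 0 and 31 ≡ 1 (mod 2), and 0 ≠ 1.
Therefore no such n exists.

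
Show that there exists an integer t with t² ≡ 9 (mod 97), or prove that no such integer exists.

t = 3

Take t = 3. Then 3² = 9, and since 0 ≤ 9 < 97 this is already reduced: 3² ≡ 9 (mod 97).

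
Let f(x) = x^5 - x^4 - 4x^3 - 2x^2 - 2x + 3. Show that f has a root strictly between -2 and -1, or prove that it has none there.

Such a root exists.

f(-2) = -17 and f(-1) = 5, which have opposite signs.
Since f is a polynomial it is continuous on [-2, -1].
By the Intermediate Value Theorem f must vanish at some point of (-2, -1).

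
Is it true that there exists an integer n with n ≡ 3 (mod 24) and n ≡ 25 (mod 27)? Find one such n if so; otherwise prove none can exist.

Reduce both congruences modulo 3, which divides 24 and 27: they say n ≡ 3 (mod 3) and n ≡ 25 (mod 3).
These are incompatible: 3 − 25 = -22 is not divisible by 3.
Therefore no such n exists.

There is no such integer.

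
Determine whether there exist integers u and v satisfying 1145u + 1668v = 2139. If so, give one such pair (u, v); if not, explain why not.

u = 267, v = -182

1145 and 1668 are coprime, so 1145u + 1668v ranges over all of ℤ.
Euclidean algorithm: 1668 = 1·1145 + 523, 1145 = 2·523 + 99, 523 = 5·99 + 28, 99 = 3·28 + 15, 28 = 1·15 + 13, 15 = 1·13 + 2, 13 = 6·2 + 1, 2 = 2·1 + 0.
Back-substituting, 1 = 13 − 6·2 = 13 − 6·(15 − 1·13) = −6·15 + 7·13 = −6·15 + 7·(28 − 1·15) = 7·28 − 13·15 = 7·28 − 13·(99 − 3·28) = −13·99 + 46·28 = −13·99 + 46·(523 − 5·99) = 46·523 − 243·99 = 46·523 − 243·(1145 − 2·523) = −243·1145 + 532·523 = −243·1145 + 532·(1668 − 1·1145) = 532·1668 − 775·1145; that is, 1145·(-775) + 1668·532 = 1.
Scaling by 2139 gives the particular solution (u, v) = (-1657725, 1137948).
Adding 994·1668 to u and subtracting 994·1145 from v gives the tidier solution (267, -182).
Indeed 1145·267 + 1668·(-182) = 305715 − 303576 = 2139.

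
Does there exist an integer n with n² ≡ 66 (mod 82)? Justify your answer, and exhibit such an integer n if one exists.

n = 36 works: 36² = 1296, and 1296 − 66 = 1230 = 15·82.

n = 36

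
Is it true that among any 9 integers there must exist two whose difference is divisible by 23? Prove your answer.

No, the set {76, 77, 78, 79, 80, 81, 82, 83, 84} is a counterexample.

Take the 9 consecutive integers 76, 77, …, 84: their residues mod 23 are all distinct because 9 ≤ 23.
No two share a residue, so no pair has difference divisible by 23; the claim fails for this set.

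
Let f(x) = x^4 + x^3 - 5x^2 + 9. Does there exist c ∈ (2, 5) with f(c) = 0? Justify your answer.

f has no root in that interval.

The endpoint values f(2) = 13 and f(5) = 634 are both positive. Claim: f(x) > 0 for every x in (2, 5).
Shift to the endpoint 2: with x = 2 + u (0 < u < 3), one computes f(2 + u) = u^4 + 9u^3 + 25u^2 + 24u + 13.
All 5 nonzero coefficients of this polynomial in u are positive; hence for u > 0 the value is a sum of positive terms (the constant 13 among them).
Therefore f(x) > 0 throughout (2, 5), and f has no zero there.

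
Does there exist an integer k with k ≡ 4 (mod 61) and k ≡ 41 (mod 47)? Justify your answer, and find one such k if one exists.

gcd(61, 47) = 1, so the Chinese Remainder Theorem guarantees exactly one residue class mod 2867 satisfying both.
Any solution of the first congruence is k = 4 + 61t; substituting into the second, 61t ≡ 41 − 4 ≡ 37 (mod 47).
61 ≡ 14 (mod 47), so this reads 14t ≡ 37 (mod 47). Since 14·37 = 518 = 11·47 + 1, the inverse of 14 mod 47 is 37.
Multiplying by 37: t ≡ 37·37 = 1369 ≡ 6 (mod 47).
Taking t = 6 gives k = 4 + 61·6 = 370.
Verify: 370 = 6·61 + 4 and 370 = 7·47 + 41. ✓

k = 370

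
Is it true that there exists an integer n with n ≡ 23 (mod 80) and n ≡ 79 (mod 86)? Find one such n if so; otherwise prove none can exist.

n = 423

Here gcd(80, 86) = 2, and both 23 and 79 leave remainder 1 mod 2, so the system is consistent.
List candidates n ≡ 23 (mod 80): 23, 103, 183, 263, 343, 423. Modulo 86 these are 23, 17, 11, 5, 85, 79; 423 gives 79 as required.
Verify: 423 = 5·80 + 23 and 423 = 4·86 + 79. ✓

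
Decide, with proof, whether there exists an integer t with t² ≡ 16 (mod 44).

t = 4

Take t = 4. Then 4² = 16, and since 0 ≤ 16 < 44 this is already reduced: 4² ≡ 16 (mod 44).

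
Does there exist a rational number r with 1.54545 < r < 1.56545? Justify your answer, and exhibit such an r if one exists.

Multiplying by 9: 9·1.54545 = 13.90905 and 9·1.56545 = 14.08905, so the integer 14 lies strictly between them.
Hence 14/9 is a rational number with 1.54545 < 14/9 < 1.56545.

r = 14/9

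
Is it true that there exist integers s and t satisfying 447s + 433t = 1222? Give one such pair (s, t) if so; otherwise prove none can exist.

s = 211, t = -215

Since gcd(447, 433) = 1, every integer is an integer combination of 447 and 433.
Euclidean algorithm: 447 = 1·433 + 14, 433 = 30·14 + 13, 14 = 1·13 + 1, 13 = 13·1 + 0.
Back-substituting, 1 = 14 − 1·13 = 14 − (433 − 30·14) = −433 + 31·14 = −433 + 31·(447 − 1·433) = 31·447 − 32·433; that is, 447·31 + 433·(-32) = 1.
Scaling by 1222 gives the particular solution (s, t) = (37882, -39104).
Shifting by a multiple of (433, −447) keeps it a solution: s = 37882 − 87·433 = 211, t = -39104 + 87·447 = -215.
Check: 447·211 + 433·(-215) = 94317 − 93095 = 1222. ✓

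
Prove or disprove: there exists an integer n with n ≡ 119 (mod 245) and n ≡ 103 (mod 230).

Both moduli are multiples of 5 = gcd(245, 230), so any solution would satisfy n ≡ 119 and n ≡ 103 modulo 5 simultaneously.
But 119 mod 5 = 4 while 103 mod 5 = 3, a contradiction.
Therefore no such n exists.

There is no such integer.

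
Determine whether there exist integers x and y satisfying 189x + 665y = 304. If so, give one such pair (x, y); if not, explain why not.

Both 189 and 665 are divisible by gcd(189, 665) = 7, hence so is any combination 189x + 665y.
But 304 = 7·43 + 3, so 7 ∤ 304.
Therefore 189x + 665y = 304 has no solution in integers.

No such integers exist.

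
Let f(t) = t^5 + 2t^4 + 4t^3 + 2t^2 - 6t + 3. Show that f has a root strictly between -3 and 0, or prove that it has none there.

Such a root exists.

f(-3) = -150 and f(0) = 3, which have opposite signs.
As a polynomial, f is continuous on every closed interval.
By the Intermediate Value Theorem, f takes the value 0 somewhere in the open interval.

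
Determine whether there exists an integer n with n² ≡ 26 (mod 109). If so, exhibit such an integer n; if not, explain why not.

n = 35 works: 35² = 1225, and 1225 − 26 = 1199 = 11·109.

n = 35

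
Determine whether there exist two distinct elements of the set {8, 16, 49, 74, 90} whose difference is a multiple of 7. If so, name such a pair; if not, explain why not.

Residues mod 7: 8↦1, 16↦2, 49↦0, 74↦4, 90↦6.
These 5 residues are pairwise different, hence no difference of two elements is divisible by 7.

No such pair exists.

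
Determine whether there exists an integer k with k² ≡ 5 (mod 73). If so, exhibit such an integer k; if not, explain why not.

No, no such integer exists.

Apply Euler's criterion with the prime 73: 5 is a quadratic residue iff 5^36 ≡ 1 (mod 73), and a non-residue iff it is ≡ −1.
Repeated squaring mod 73: 5^2 = 25 ≡ 25; 5^4 ≡ 25² = 625 ≡ 41; 5^8 ≡ 41² = 1681 ≡ 2; 5^16 ≡ 2² = 4 ≡ 4; 5^32 ≡ 4² = 16 ≡ 16.
Since 36 = 32 + 4, 5^36 ≡ 16 · 41; multiplying out mod 73: 16·41 = 656 ≡ 72. Thus 5^36 ≡ 72 ≡ −1 (mod 73).
The value −1 means 5 is a non-residue modulo 73, so k² ≡ 5 (mod 73) is impossible.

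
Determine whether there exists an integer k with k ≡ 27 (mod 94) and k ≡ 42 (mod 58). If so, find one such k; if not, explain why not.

No, no such integer exists.

Both moduli are multiples of 2 = gcd(94, 58), so any solution would satisfy k ≡ 27 and k ≡ 42 modulo 2 simultaneously.
These are incompatible: 27 − 42 = -15 is not divisible by 2.
So no integer satisfies both congruences.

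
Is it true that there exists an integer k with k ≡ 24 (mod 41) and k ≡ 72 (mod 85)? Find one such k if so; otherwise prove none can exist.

k = 2197

Since 41 and 85 share no common factor, CRT says the pair of congruences has a solution (unique mod 3485).
Any solution of the first congruence is k = 24 + 41t; substituting into the second, 41t ≡ 72 − 24 ≡ 48 (mod 85).
Invert 41 mod 85 by the Euclidean algorithm: 85 = 2·41 + 3, 41 = 13·3 + 2, 3 = 1·2 + 1, 2 = 2·1 + 0; back-substituting, 1 = 3 − 1·2 = 3 − (41 − 13·3) = −41 + 14·3 = −41 + 14·(85 − 2·41) = 14·85 − 29·41. Hence 41·(-29) ≡ 1, so 41⁻¹ ≡ -29 ≡ 56 (mod 85).
Therefore t ≡ 56·48 = 2688 ≡ 53 (mod 85).
Taking t = 53 gives k = 24 + 41·53 = 2197.
Check: 2197 mod 41 = 24, 2197 mod 85 = 72. ✓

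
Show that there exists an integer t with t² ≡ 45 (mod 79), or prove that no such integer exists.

Take t = 60. Then 60² = 3600 = 45·79 + 45, so 60² ≡ 45 (mod 79).

t = 60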